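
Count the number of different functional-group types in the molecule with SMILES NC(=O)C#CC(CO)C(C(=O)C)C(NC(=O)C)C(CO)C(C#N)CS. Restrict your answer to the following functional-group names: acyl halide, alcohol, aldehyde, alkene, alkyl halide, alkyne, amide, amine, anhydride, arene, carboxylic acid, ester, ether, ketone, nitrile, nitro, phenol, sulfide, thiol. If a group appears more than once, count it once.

6

–C(=O)NH2: carbonyl C bonded to C and to N → amide (the N is not a separate amine).
C≡C triple bond → alkyne.
pendant –CH2OH on an sp³ backbone C → alcohol.
pendant –COCH3: carbonyl C bonded to two carbons → ketone.
pendant –NHC(=O)CH3: N bonded to a carbonyl → amide (not amine).
pendant –CH2OH on an sp³ backbone C → alcohol.
pendant –C≡N: nitrile.
–SH on an sp³ carbon → thiol.
Distinct types present: alcohol, alkyne, amide, ketone, nitrile, thiol.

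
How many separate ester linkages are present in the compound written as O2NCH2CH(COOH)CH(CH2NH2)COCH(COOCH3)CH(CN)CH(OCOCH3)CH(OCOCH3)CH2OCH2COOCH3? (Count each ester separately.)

–NO2 on carbon → nitro group.
pendant –COOH: carbonyl C bonded to C and –OH → carboxylic acid.
pendant –CH2NH2: N on sp³ C, no adjacent C=O → amine.
–C(=O)– with carbon on both sides → ketone.
pendant –COOCH3: carbonyl C bonded to C and –OCH3 → ester.
pendant –C≡N: nitrile.
pendant –OC(=O)CH3: an acyloxy group → ester.
pendant –OC(=O)CH3: an acyloxy group → ester.
C–O–C with sp³ carbons on both sides and no adjacent C=O → ether.
–C(=O)OCH3: carbonyl C bonded to C and to –OCH3 → ester (not ketone + ether).
Ester appears at: CH(COOCH3), CH(OCOCH3), CH(OCOCH3), COOCH3 → 4.

4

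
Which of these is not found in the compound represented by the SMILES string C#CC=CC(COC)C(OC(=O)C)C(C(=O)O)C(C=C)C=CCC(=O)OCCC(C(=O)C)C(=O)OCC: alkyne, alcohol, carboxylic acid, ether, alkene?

alcohol

alkyne: present (HC≡C — C≡C triple bond → alkyne).
carboxylic acid: present (CH(COOH) — pendant –COOH: carbonyl C bonded to C and –OH → carboxylic acid).
alkene: present (CH=CH — C=C double bond → alkene).
ether: present (CH(CH2OCH3) — pendant –CH2OCH3: C–O–C linkage → ether).
alcohol: absent. In CH(COOH), the –OH sits on a carbonyl carbon, making it part of a carboxylic acid, not an alcohol.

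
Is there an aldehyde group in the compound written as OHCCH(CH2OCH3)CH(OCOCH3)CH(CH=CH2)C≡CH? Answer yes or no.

yes

Taking each segment in turn:
  OHC: terminal –CHO: carbonyl C bonded to H and C → aldehyde.
  CH(CH2OCH3): pendant –CH2OCH3: C–O–C linkage → ether.
  CH(OCOCH3): pendant –OC(=O)CH3: an acyloxy group → ester.
  CH(CH=CH2): pendant –CH=CH2: C=C double bond → alkene.
  C≡CH: C≡C triple bond → alkyne.
The OHC segment supplies the aldehyde: terminal –CHO: carbonyl C bonded to H and C → aldehyde.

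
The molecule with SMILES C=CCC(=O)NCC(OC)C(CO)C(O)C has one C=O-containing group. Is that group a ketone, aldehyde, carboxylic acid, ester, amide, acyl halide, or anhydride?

The carbonyl is in the CH2CONHCH2 segment: –C(=O)–N– linkage → amide (the N is not an amine).

amide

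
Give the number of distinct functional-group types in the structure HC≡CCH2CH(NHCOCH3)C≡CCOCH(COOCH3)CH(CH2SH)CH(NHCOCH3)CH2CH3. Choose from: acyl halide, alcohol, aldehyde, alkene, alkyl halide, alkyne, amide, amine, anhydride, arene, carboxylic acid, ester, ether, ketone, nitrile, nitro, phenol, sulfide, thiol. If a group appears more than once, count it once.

Reading the structure from left to right:
  HC≡C: C≡C triple bond → alkyne.
  CH(NHCOCH3): pendant –NHC(=O)CH3: N bonded to a carbonyl → amide (not amine).
  C≡C: C≡C triple bond → alkyne.
  CO: –C(=O)– with carbon on both sides → ketone.
  CH(COOCH3): pendant –COOCH3: carbonyl C bonded to C and –OCH3 → ester.
  CH(CH2SH): pendant –CH2SH → thiol.
  CH(NHCOCH3): pendant –NHC(=O)CH3: N bonded to a carbonyl → amide (not amine).
Distinct types present: alkyne, amide, ester, ketone, thiol.

5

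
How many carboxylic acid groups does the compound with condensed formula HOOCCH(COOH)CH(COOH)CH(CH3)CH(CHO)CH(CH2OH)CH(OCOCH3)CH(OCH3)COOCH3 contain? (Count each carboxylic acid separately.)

Working along the chain:
  HOOC: –COOH: carbonyl C bonded to –OH and C → carboxylic acid (the –OH is not a separate alcohol).
  CH(COOH): pendant –COOH: carbonyl C bonded to C and –OH → carboxylic acid.
  CH(COOH): pendant –COOH: carbonyl C bonded to C and –OH → carboxylic acid.
  CH(CHO): pendant –CHO: carbonyl C bonded to C and H → aldehyde.
  CH(CH2OH): pendant –CH2OH on an sp³ backbone C → alcohol.
  CH(OCOCH3): pendant –OC(=O)CH3: an acyloxy group → ester.
  CH(OCH3): pendant –OCH3: C–O–C with sp³ C, no adjacent C=O → ether.
  COOCH3: –C(=O)OCH3: carbonyl C bonded to C and to –OCH3 → ester (not ketone + ether).
Carboxylic acid appears at: HOOC, CH(COOH), CH(COOH) → 3.

3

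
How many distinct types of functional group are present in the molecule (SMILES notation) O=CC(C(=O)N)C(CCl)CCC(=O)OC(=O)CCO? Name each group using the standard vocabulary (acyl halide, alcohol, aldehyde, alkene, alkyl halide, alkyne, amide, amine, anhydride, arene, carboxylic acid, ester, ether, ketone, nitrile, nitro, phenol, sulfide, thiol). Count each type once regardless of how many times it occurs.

terminal –CHO: carbonyl C bonded to H and C → aldehyde.
pendant –CONH2: carbonyl C bonded to C and N → amide.
pendant –CH2X: halogen on sp³ carbon → alkyl halide.
two acyl groups sharing one oxygen, –C(=O)–O–C(=O)– → anhydride.
–OH on an sp³ carbon → alcohol.
Distinct types present: alcohol, aldehyde, alkyl halide, amide, anhydride.

5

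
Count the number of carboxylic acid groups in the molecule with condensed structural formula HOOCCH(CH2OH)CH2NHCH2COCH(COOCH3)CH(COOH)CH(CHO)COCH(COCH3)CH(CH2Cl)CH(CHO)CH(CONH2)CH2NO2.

Working along the chain:
  HOOC: –COOH: carbonyl C bonded to –OH and C → carboxylic acid (the –OH is not a separate alcohol).
  CH(CH2OH): pendant –CH2OH on an sp³ backbone C → alcohol.
  CH2NHCH2: C–N–C with sp³ carbons and no adjacent C=O → amine (secondary).
  CO: –C(=O)– with carbon on both sides → ketone.
  CH(COOCH3): pendant –COOCH3: carbonyl C bonded to C and –OCH3 → ester.
  CH(COOH): pendant –COOH: carbonyl C bonded to C and –OH → carboxylic acid.
  CH(CHO): pendant –CHO: carbonyl C bonded to C and H → aldehyde.
  CO: –C(=O)– with carbon on both sides → ketone.
  CH(COCH3): pendant –COCH3: carbonyl C bonded to two carbons → ketone.
  CH(CH2Cl): pendant –CH2X: halogen on sp³ carbon → alkyl halide.
  CH(CHO): pendant –CHO: carbonyl C bonded to C and H → aldehyde.
  CH(CONH2): pendant –CONH2: carbonyl C bonded to C and N → amide.
  CH2NO2: –NO2 on carbon → nitro group.
Carboxylic acid appears at: HOOC, CH(COOH) → 2.

2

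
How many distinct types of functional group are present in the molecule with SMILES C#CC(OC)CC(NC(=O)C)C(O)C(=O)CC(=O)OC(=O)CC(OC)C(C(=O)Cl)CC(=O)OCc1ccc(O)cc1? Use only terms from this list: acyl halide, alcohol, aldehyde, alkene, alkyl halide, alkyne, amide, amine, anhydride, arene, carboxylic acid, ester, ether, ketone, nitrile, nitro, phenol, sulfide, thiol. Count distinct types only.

10

Reading the structure from left to right:
  HC≡C: C≡C triple bond → alkyne.
  CH(OCH3): pendant –OCH3: C–O–C with sp³ C, no adjacent C=O → ether.
  CH(NHCOCH3): pendant –NHC(=O)CH3: N bonded to a carbonyl → amide (not amine).
  CH(OH): –OH on an sp³ carbon → alcohol (secondary).
  CO: –C(=O)– with carbon on both sides → ketone.
  CH2CO-O-COCH2: two acyl groups sharing one oxygen, –C(=O)–O–C(=O)– → anhydride.
  CH(OCH3): pendant –OCH3: C–O–C with sp³ C, no adjacent C=O → ether.
  CH(COCl): pendant –C(=O)X: carbonyl C bonded to C and halogen → acyl halide.
  CH2COOCH2: –C(=O)–O–C with C on the carbonyl side → ester.
  C6H4OH: –OH attached directly to an aromatic ring → phenol (not alcohol); the ring itself is an arene.
Distinct types present: acyl halide, alcohol, alkyne, amide, anhydride, arene, ester, ether, ketone, phenol.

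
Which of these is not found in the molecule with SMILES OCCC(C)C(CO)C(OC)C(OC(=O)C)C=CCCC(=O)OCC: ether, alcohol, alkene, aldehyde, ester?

aldehyde

alcohol: present (HOCH2 — HO– on an sp³ carbon → alcohol).
alkene: present (CH=CH — C=C double bond → alkene).
ester: present (CH(OCOCH3) — pendant –OC(=O)CH3: an acyloxy group → ester).
ether: present (CH(OCH3) — pendant –OCH3: C–O–C with sp³ C, no adjacent C=O → ether).
aldehyde: no segment matches this pattern.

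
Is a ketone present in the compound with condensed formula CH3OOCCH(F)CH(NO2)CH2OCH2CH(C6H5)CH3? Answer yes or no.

no

Working along the chain:
  CH3OOC: CH3O–C(=O)–: carbonyl C bonded to C and to –OCH3 → ester (not ketone + ether).
  CH(F): halogen on an sp³ carbon → alkyl halide.
  CH(NO2): –NO2 on an sp³ carbon → nitro (the N=O is not a carbonyl).
  CH2OCH2: C–O–C with sp³ carbons on both sides and no adjacent C=O → ether.
  CH(C6H5): pendant –C6H5: benzene ring → arene.
In CH3OOC, the C=O is bonded to an –O–C group, which defines an ester, not a ketone.
The groups actually present are: alkyl halide, arene, ester, ether, nitro.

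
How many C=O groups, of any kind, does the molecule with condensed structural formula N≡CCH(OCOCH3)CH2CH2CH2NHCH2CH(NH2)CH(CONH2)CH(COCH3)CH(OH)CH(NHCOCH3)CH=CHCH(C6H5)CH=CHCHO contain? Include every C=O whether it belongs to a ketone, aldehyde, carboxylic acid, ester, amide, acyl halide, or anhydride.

CH(OCOCH3): ester, 1 C=O (running total 1).
CH(CONH2): amide, 1 C=O (running total 2).
CH(COCH3): ketone, 1 C=O (running total 3).
CH(NHCOCH3): amide, 1 C=O (running total 4).
CHO: aldehyde, 1 C=O (running total 5).

5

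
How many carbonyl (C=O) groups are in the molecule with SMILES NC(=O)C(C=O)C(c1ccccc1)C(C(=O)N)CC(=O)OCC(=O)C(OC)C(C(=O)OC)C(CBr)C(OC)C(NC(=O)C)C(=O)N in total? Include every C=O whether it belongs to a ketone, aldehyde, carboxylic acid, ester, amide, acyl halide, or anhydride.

8

H2NCO: amide, 1 C=O (running total 1).
CH(CHO): aldehyde, 1 C=O (running total 2).
CH(CONH2): amide, 1 C=O (running total 3).
CH2COOCH2: ester, 1 C=O (running total 4).
CO: ketone, 1 C=O (running total 5).
CH(COOCH3): ester, 1 C=O (running total 6).
CH(NHCOCH3): amide, 1 C=O (running total 7).
CONH2: amide, 1 C=O (running total 8).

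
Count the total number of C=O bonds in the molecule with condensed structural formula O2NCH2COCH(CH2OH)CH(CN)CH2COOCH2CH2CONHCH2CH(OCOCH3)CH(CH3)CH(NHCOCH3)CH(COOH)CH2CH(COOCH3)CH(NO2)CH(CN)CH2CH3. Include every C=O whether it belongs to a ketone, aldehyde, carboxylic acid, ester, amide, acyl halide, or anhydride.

7

CO: ketone, 1 C=O (running total 1).
CH2COOCH2: ester, 1 C=O (running total 2).
CH2CONHCH2: amide, 1 C=O (running total 3).
CH(OCOCH3): ester, 1 C=O (running total 4).
CH(NHCOCH3): amide, 1 C=O (running total 5).
CH(COOH): carboxylic acid, 1 C=O (running total 6).
CH(COOCH3): ester, 1 C=O (running total 7).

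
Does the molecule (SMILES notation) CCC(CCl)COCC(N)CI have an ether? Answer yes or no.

pendant –CH2X: halogen on sp³ carbon → alkyl halide.
C–O–C with sp³ carbons on both sides and no adjacent C=O → ether.
–NH2 on an sp³ carbon with no adjacent C=O → amine.
halogen on an sp³ carbon → alkyl halide.
The CH2OCH2 segment supplies the ether: C–O–C with sp³ carbons on both sides and no adjacent C=O → ether.

yes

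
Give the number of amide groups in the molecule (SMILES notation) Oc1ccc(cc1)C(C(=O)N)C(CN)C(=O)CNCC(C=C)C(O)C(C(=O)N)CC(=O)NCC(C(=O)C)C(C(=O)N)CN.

Taking each segment in turn:
  HOC6H4: –OH attached directly to an aromatic ring → phenol (not alcohol); the ring itself is an arene.
  CH(CONH2): pendant –CONH2: carbonyl C bonded to C and N → amide.
  CH(CH2NH2): pendant –CH2NH2: N on sp³ C, no adjacent C=O → amine.
  CO: –C(=O)– with carbon on both sides → ketone.
  CH2NHCH2: C–N–C with sp³ carbons and no adjacent C=O → amine (secondary).
  CH(CH=CH2): pendant –CH=CH2: C=C double bond → alkene.
  CH(OH): –OH on an sp³ carbon → alcohol (secondary).
  CH(CONH2): pendant –CONH2: carbonyl C bonded to C and N → amide.
  CH2CONHCH2: –C(=O)–N– linkage → amide (the N is not an amine).
  CH(COCH3): pendant –COCH3: carbonyl C bonded to two carbons → ketone.
  CH(CONH2): pendant –CONH2: carbonyl C bonded to C and N → amide.
  CH2NH2: –NH2 on an sp³ carbon with no adjacent C=O → amine.
Amide appears at: CH(CONH2), CH(CONH2), CH2CONHCH2, CH(CONH2) → 4.

4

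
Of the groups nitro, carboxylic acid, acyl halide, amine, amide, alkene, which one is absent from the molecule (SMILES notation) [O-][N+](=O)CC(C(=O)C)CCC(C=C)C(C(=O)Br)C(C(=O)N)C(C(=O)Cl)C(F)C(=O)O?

alkene: present (CH(CH=CH2) — pendant –CH=CH2: C=C double bond → alkene).
carboxylic acid: present (COOH — –COOH: carbonyl C bonded to –OH and C → carboxylic acid (the –OH is not a separate alcohol)).
acyl halide: present (CH(COBr) — pendant –C(=O)X: carbonyl C bonded to C and halogen → acyl halide).
nitro: present (O2NCH2 — –NO2 on carbon → nitro group).
amide: present (CH(CONH2) — pendant –CONH2: carbonyl C bonded to C and N → amide).
amine: absent. In CH(CONH2), the nitrogen is bonded directly to a carbonyl carbon, making it part of an amide, not a free amine.

amine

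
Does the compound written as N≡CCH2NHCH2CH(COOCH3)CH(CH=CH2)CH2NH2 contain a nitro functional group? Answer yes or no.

no

N≡C–: carbon triple-bonded to nitrogen → nitrile.
C–N–C with sp³ carbons and no adjacent C=O → amine (secondary).
pendant –COOCH3: carbonyl C bonded to C and –OCH3 → ester.
pendant –CH=CH2: C=C double bond → alkene.
–NH2 on an sp³ carbon with no adjacent C=O → amine.
The groups actually present are: alkene, amine, ester, nitrile.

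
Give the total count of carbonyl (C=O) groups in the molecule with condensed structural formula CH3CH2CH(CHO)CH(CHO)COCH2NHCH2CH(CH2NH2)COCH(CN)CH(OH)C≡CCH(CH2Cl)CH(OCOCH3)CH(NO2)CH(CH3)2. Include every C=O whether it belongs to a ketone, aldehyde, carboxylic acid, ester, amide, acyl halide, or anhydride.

5

CH(CHO): aldehyde, 1 C=O (running total 1).
CH(CHO): aldehyde, 1 C=O (running total 2).
CO: ketone, 1 C=O (running total 3).
CO: ketone, 1 C=O (running total 4).
CH(OCOCH3): ester, 1 C=O (running total 5).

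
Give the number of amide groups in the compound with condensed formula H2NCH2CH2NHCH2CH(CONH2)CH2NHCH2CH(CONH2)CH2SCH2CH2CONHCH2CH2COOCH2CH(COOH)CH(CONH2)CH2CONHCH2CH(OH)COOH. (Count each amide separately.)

Taking each segment in turn:
  H2NCH2: –NH2 on an sp³ carbon with no adjacent C=O → amine.
  CH2NHCH2: C–N–C with sp³ carbons and no adjacent C=O → amine (secondary).
  CH(CONH2): pendant –CONH2: carbonyl C bonded to C and N → amide.
  CH2NHCH2: C–N–C with sp³ carbons and no adjacent C=O → amine (secondary).
  CH(CONH2): pendant –CONH2: carbonyl C bonded to C and N → amide.
  CH2SCH2: C–S–C linkage → sulfide (thioether).
  CH2CONHCH2: –C(=O)–N– linkage → amide (the N is not an amine).
  CH2COOCH2: –C(=O)–O–C with C on the carbonyl side → ester.
  CH(COOH): pendant –COOH: carbonyl C bonded to C and –OH → carboxylic acid.
  CH(CONH2): pendant –CONH2: carbonyl C bonded to C and N → amide.
  CH2CONHCH2: –C(=O)–N– linkage → amide (the N is not an amine).
  CH(OH): –OH on an sp³ carbon → alcohol (secondary).
  COOH: –COOH: carbonyl C bonded to –OH and C → carboxylic acid (the –OH is not a separate alcohol).
Amide appears at: CH(CONH2), CH(CONH2), CH2CONHCH2, CH(CONH2), CH2CONHCH2 → 5.

5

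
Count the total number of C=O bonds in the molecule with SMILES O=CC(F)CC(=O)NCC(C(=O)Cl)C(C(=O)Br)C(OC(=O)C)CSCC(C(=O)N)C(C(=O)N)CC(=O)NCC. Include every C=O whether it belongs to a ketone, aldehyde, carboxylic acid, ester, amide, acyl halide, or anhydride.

OHC: aldehyde, 1 C=O (running total 1).
CH2CONHCH2: amide, 1 C=O (running total 2).
CH(COCl): acyl halide, 1 C=O (running total 3).
CH(COBr): acyl halide, 1 C=O (running total 4).
CH(OCOCH3): ester, 1 C=O (running total 5).
CH(CONH2): amide, 1 C=O (running total 6).
CH(CONH2): amide, 1 C=O (running total 7).
CH2CONHCH2: amide, 1 C=O (running total 8).

8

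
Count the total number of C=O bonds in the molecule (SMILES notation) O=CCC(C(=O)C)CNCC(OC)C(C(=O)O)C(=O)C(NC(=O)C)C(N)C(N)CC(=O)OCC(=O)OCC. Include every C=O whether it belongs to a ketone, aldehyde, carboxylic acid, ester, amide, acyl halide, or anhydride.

OHC: aldehyde, 1 C=O (running total 1).
CH(COCH3): ketone, 1 C=O (running total 2).
CH(COOH): carboxylic acid, 1 C=O (running total 3).
CO: ketone, 1 C=O (running total 4).
CH(NHCOCH3): amide, 1 C=O (running total 5).
CH2COOCH2: ester, 1 C=O (running total 6).
COOCH2CH3: ester, 1 C=O (running total 7).

7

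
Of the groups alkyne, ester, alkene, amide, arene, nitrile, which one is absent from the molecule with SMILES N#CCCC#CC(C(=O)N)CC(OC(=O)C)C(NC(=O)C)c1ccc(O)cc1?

ester: present (CH(OCOCH3) — pendant –OC(=O)CH3: an acyloxy group → ester).
alkyne: present (C≡C — C≡C triple bond → alkyne).
nitrile: present (N≡C — N≡C–: carbon triple-bonded to nitrogen → nitrile).
amide: present (CH(CONH2) — pendant –CONH2: carbonyl C bonded to C and N → amide).
arene: present (C6H4OH — –OH attached directly to an aromatic ring → phenol (not alcohol); the ring itself is an arene).
alkene: absent. In C6H4OH, the C=C units are part of an aromatic ring, which is an arene, not an isolated alkene.

alkene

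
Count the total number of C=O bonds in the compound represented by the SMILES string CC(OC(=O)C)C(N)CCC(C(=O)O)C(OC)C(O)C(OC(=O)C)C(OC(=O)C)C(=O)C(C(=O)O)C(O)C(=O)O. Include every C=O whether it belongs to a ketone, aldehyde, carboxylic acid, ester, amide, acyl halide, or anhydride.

7

CH(OCOCH3): ester, 1 C=O (running total 1).
CH(COOH): carboxylic acid, 1 C=O (running total 2).
CH(OCOCH3): ester, 1 C=O (running total 3).
CH(OCOCH3): ester, 1 C=O (running total 4).
CO: ketone, 1 C=O (running total 5).
CH(COOH): carboxylic acid, 1 C=O (running total 6).
COOH: carboxylic acid, 1 C=O (running total 7).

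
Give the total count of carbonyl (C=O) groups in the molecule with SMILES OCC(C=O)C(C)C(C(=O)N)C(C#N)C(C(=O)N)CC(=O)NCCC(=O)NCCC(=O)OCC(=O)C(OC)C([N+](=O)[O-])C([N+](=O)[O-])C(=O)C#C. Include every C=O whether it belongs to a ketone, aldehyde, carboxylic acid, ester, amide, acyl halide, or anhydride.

8

CH(CHO): aldehyde, 1 C=O (running total 1).
CH(CONH2): amide, 1 C=O (running total 2).
CH(CONH2): amide, 1 C=O (running total 3).
CH2CONHCH2: amide, 1 C=O (running total 4).
CH2CONHCH2: amide, 1 C=O (running total 5).
CH2COOCH2: ester, 1 C=O (running total 6).
CO: ketone, 1 C=O (running total 7).
CO: ketone, 1 C=O (running total 8).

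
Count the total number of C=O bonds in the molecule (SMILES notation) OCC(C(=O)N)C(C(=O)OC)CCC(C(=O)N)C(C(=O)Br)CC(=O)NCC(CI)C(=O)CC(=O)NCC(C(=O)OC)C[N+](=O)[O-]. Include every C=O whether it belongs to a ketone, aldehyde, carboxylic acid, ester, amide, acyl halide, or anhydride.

8

CH(CONH2): amide, 1 C=O (running total 1).
CH(COOCH3): ester, 1 C=O (running total 2).
CH(CONH2): amide, 1 C=O (running total 3).
CH(COBr): acyl halide, 1 C=O (running total 4).
CH2CONHCH2: amide, 1 C=O (running total 5).
CO: ketone, 1 C=O (running total 6).
CH2CONHCH2: amide, 1 C=O (running total 7).
CH(COOCH3): ester, 1 C=O (running total 8).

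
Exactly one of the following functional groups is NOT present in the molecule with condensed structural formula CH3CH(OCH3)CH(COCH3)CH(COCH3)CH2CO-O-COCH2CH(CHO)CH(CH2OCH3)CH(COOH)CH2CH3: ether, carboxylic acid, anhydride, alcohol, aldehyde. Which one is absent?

aldehyde: present (CH(CHO) — pendant –CHO: carbonyl C bonded to C and H → aldehyde).
anhydride: present (CH2CO-O-COCH2 — two acyl groups sharing one oxygen, –C(=O)–O–C(=O)– → anhydride).
carboxylic acid: present (CH(COOH) — pendant –COOH: carbonyl C bonded to C and –OH → carboxylic acid).
ether: present (CH(OCH3) — pendant –OCH3: C–O–C with sp³ C, no adjacent C=O → ether).
alcohol: absent. In CH(COOH), the –OH sits on a carbonyl carbon, making it part of a carboxylic acid, not an alcohol.

alcohol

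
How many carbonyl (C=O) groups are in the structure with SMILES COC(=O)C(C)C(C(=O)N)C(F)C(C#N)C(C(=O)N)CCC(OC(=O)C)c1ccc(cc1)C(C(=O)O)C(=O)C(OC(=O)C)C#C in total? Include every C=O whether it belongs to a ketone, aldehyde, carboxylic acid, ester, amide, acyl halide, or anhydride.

7

CH3OOC: ester, 1 C=O (running total 1).
CH(CONH2): amide, 1 C=O (running total 2).
CH(CONH2): amide, 1 C=O (running total 3).
CH(OCOCH3): ester, 1 C=O (running total 4).
CH(COOH): carboxylic acid, 1 C=O (running total 5).
CO: ketone, 1 C=O (running total 6).
CH(OCOCH3): ester, 1 C=O (running total 7).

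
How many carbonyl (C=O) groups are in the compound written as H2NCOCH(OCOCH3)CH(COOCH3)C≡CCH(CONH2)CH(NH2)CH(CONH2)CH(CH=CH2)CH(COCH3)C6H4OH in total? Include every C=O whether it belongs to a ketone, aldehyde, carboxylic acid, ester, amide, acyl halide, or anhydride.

H2NCO: amide, 1 C=O (running total 1).
CH(OCOCH3): ester, 1 C=O (running total 2).
CH(COOCH3): ester, 1 C=O (running total 3).
CH(CONH2): amide, 1 C=O (running total 4).
CH(CONH2): amide, 1 C=O (running total 5).
CH(COCH3): ketone, 1 C=O (running total 6).

6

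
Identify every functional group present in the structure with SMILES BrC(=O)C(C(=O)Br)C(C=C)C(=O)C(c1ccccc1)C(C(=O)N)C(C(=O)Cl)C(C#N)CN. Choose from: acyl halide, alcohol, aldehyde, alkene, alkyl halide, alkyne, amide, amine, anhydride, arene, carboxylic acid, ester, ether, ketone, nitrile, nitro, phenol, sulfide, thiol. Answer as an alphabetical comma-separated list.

–C(=O)Br: carbonyl C bonded to C and to a halogen → acyl halide (not alkyl halide).
pendant –C(=O)X: carbonyl C bonded to C and halogen → acyl halide.
pendant –CH=CH2: C=C double bond → alkene.
–C(=O)– with carbon on both sides → ketone.
pendant –C6H5: benzene ring → arene.
pendant –CONH2: carbonyl C bonded to C and N → amide.
pendant –C(=O)X: carbonyl C bonded to C and halogen → acyl halide.
pendant –C≡N: nitrile.
–NH2 on an sp³ carbon with no adjacent C=O → amine.

acyl halide, alkene, amide, amine, arene, ketone, nitrile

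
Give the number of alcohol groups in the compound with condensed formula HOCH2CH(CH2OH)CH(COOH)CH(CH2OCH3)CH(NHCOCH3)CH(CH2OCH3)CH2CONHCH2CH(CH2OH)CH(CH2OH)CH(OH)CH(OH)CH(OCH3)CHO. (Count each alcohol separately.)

6

Taking each segment in turn:
  HOCH2: HO– on an sp³ carbon → alcohol.
  CH(CH2OH): pendant –CH2OH on an sp³ backbone C → alcohol.
  CH(COOH): pendant –COOH: carbonyl C bonded to C and –OH → carboxylic acid.
  CH(CH2OCH3): pendant –CH2OCH3: C–O–C linkage → ether.
  CH(NHCOCH3): pendant –NHC(=O)CH3: N bonded to a carbonyl → amide (not amine).
  CH(CH2OCH3): pendant –CH2OCH3: C–O–C linkage → ether.
  CH2CONHCH2: –C(=O)–N– linkage → amide (the N is not an amine).
  CH(CH2OH): pendant –CH2OH on an sp³ backbone C → alcohol.
  CH(CH2OH): pendant –CH2OH on an sp³ backbone C → alcohol.
  CH(OH): –OH on an sp³ carbon → alcohol (secondary).
  CH(OH): –OH on an sp³ carbon → alcohol (secondary).
  CH(OCH3): pendant –OCH3: C–O–C with sp³ C, no adjacent C=O → ether.
  CHO: terminal –CHO: carbonyl C bonded to H and C → aldehyde.
Alcohol appears at: HOCH2, CH(CH2OH), CH(CH2OH), CH(CH2OH), CH(OH), CH(OH) → 6.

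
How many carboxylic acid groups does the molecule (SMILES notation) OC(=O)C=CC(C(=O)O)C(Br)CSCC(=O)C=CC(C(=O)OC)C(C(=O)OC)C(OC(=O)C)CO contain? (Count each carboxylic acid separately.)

2

–COOH: carbonyl C bonded to –OH and C → carboxylic acid (the –OH is not a separate alcohol).
C=C double bond → alkene.
pendant –COOH: carbonyl C bonded to C and –OH → carboxylic acid.
halogen on an sp³ carbon → alkyl halide.
C–S–C linkage → sulfide (thioether).
–C(=O)– with carbon on both sides → ketone.
C=C double bond → alkene.
pendant –COOCH3: carbonyl C bonded to C and –OCH3 → ester.
pendant –COOCH3: carbonyl C bonded to C and –OCH3 → ester.
pendant –OC(=O)CH3: an acyloxy group → ester.
–OH on an sp³ carbon → alcohol.
Carboxylic acid appears at: HOOC, CH(COOH) → 2.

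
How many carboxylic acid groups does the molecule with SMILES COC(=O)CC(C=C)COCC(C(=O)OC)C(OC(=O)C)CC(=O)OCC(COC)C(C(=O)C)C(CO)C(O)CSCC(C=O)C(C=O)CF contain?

0

Working along the chain:
  CH3OOC: CH3O–C(=O)–: carbonyl C bonded to C and to –OCH3 → ester (not ketone + ether).
  CH(CH=CH2): pendant –CH=CH2: C=C double bond → alkene.
  CH2OCH2: C–O–C with sp³ carbons on both sides and no adjacent C=O → ether.
  CH(COOCH3): pendant –COOCH3: carbonyl C bonded to C and –OCH3 → ester.
  CH(OCOCH3): pendant –OC(=O)CH3: an acyloxy group → ester.
  CH2COOCH2: –C(=O)–O–C with C on the carbonyl side → ester.
  CH(CH2OCH3): pendant –CH2OCH3: C–O–C linkage → ether.
  CH(COCH3): pendant –COCH3: carbonyl C bonded to two carbons → ketone.
  CH(CH2OH): pendant –CH2OH on an sp³ backbone C → alcohol.
  CH(OH): –OH on an sp³ carbon → alcohol (secondary).
  CH2SCH2: C–S–C linkage → sulfide (thioether).
  CH(CHO): pendant –CHO: carbonyl C bonded to C and H → aldehyde.
  CH(CHO): pendant –CHO: carbonyl C bonded to C and H → aldehyde.
  CH2F: halogen on an sp³ carbon → alkyl halide.
No segment is a carboxylic acid: CH3OOC is ester, not carboxylic acid; CH(COOCH3) is ester, not carboxylic acid; CH(OCOCH3) is ester, not carboxylic acid. → 0.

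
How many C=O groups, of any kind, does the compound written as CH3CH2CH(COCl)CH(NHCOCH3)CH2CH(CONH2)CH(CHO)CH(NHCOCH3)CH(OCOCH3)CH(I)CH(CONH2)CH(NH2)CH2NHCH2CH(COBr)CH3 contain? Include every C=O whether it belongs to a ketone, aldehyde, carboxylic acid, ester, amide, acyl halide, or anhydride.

CH(COCl): acyl halide, 1 C=O (running total 1).
CH(NHCOCH3): amide, 1 C=O (running total 2).
CH(CONH2): amide, 1 C=O (running total 3).
CH(CHO): aldehyde, 1 C=O (running total 4).
CH(NHCOCH3): amide, 1 C=O (running total 5).
CH(OCOCH3): ester, 1 C=O (running total 6).
CH(CONH2): amide, 1 C=O (running total 7).
CH(COBr): acyl halide, 1 C=O (running total 8).

8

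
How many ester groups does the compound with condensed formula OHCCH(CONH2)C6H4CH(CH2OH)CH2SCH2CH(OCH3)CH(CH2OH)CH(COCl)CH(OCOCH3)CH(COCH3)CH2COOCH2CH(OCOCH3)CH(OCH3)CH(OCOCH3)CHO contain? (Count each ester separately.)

4

Working along the chain:
  OHC: terminal –CHO: carbonyl C bonded to H and C → aldehyde.
  CH(CONH2): pendant –CONH2: carbonyl C bonded to C and N → amide.
  C6H4: para-disubstituted benzene ring → arene.
  CH(CH2OH): pendant –CH2OH on an sp³ backbone C → alcohol.
  CH2SCH2: C–S–C linkage → sulfide (thioether).
  CH(OCH3): pendant –OCH3: C–O–C with sp³ C, no adjacent C=O → ether.
  CH(CH2OH): pendant –CH2OH on an sp³ backbone C → alcohol.
  CH(COCl): pendant –C(=O)X: carbonyl C bonded to C and halogen → acyl halide.
  CH(OCOCH3): pendant –OC(=O)CH3: an acyloxy group → ester.
  CH(COCH3): pendant –COCH3: carbonyl C bonded to two carbons → ketone.
  CH2COOCH2: –C(=O)–O–C with C on the carbonyl side → ester.
  CH(OCOCH3): pendant –OC(=O)CH3: an acyloxy group → ester.
  CH(OCH3): pendant –OCH3: C–O–C with sp³ C, no adjacent C=O → ether.
  CH(OCOCH3): pendant –OC(=O)CH3: an acyloxy group → ester.
  CHO: terminal –CHO: carbonyl C bonded to H and C → aldehyde.
Ester appears at: CH(OCOCH3), CH2COOCH2, CH(OCOCH3), CH(OCOCH3) → 4.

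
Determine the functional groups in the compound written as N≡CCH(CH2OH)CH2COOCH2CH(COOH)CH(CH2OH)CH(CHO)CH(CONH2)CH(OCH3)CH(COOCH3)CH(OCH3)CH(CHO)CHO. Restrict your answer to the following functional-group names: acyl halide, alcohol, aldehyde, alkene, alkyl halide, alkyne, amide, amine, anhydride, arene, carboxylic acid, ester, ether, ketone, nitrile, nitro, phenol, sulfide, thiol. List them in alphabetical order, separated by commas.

Taking each segment in turn:
  N≡C: N≡C–: carbon triple-bonded to nitrogen → nitrile.
  CH(CH2OH): pendant –CH2OH on an sp³ backbone C → alcohol.
  CH2COOCH2: –C(=O)–O–C with C on the carbonyl side → ester.
  CH(COOH): pendant –COOH: carbonyl C bonded to C and –OH → carboxylic acid.
  CH(CH2OH): pendant –CH2OH on an sp³ backbone C → alcohol.
  CH(CHO): pendant –CHO: carbonyl C bonded to C and H → aldehyde.
  CH(CONH2): pendant –CONH2: carbonyl C bonded to C and N → amide.
  CH(OCH3): pendant –OCH3: C–O–C with sp³ C, no adjacent C=O → ether.
  CH(COOCH3): pendant –COOCH3: carbonyl C bonded to C and –OCH3 → ester.
  CH(OCH3): pendant –OCH3: C–O–C with sp³ C, no adjacent C=O → ether.
  CH(CHO): pendant –CHO: carbonyl C bonded to C and H → aldehyde.
  CHO: terminal –CHO: carbonyl C bonded to H and C → aldehyde.

alcohol, aldehyde, amide, carboxylic acid, ester, ether, nitrile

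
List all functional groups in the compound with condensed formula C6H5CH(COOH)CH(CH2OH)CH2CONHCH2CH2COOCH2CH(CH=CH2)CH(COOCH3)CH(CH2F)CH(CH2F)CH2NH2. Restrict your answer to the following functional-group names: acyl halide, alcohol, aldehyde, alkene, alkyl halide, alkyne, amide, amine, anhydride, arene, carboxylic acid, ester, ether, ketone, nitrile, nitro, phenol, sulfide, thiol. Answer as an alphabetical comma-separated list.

alcohol, alkene, alkyl halide, amide, amine, arene, carboxylic acid, ester

Working along the chain:
  C6H5: C6H5– phenyl ring → arene.
  CH(COOH): pendant –COOH: carbonyl C bonded to C and –OH → carboxylic acid.
  CH(CH2OH): pendant –CH2OH on an sp³ backbone C → alcohol.
  CH2CONHCH2: –C(=O)–N– linkage → amide (the N is not an amine).
  CH2COOCH2: –C(=O)–O–C with C on the carbonyl side → ester.
  CH(CH=CH2): pendant –CH=CH2: C=C double bond → alkene.
  CH(COOCH3): pendant –COOCH3: carbonyl C bonded to C and –OCH3 → ester.
  CH(CH2F): pendant –CH2X: halogen on sp³ carbon → alkyl halide.
  CH(CH2F): pendant –CH2X: halogen on sp³ carbon → alkyl halide.
  CH2NH2: –NH2 on an sp³ carbon with no adjacent C=O → amine.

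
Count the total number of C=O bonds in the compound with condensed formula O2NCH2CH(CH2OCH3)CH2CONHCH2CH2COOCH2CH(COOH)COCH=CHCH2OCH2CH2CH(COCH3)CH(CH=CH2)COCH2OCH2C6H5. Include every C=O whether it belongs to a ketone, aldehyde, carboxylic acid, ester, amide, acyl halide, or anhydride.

6

CH2CONHCH2: amide, 1 C=O (running total 1).
CH2COOCH2: ester, 1 C=O (running total 2).
CH(COOH): carboxylic acid, 1 C=O (running total 3).
CO: ketone, 1 C=O (running total 4).
CH(COCH3): ketone, 1 C=O (running total 5).
CO: ketone, 1 C=O (running total 6).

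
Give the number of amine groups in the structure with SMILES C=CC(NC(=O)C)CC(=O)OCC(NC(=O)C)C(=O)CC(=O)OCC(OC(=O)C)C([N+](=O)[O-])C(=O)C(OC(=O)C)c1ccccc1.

0

Taking each segment in turn:
  CH2=CH: C=C double bond → alkene.
  CH(NHCOCH3): pendant –NHC(=O)CH3: N bonded to a carbonyl → amide (not amine).
  CH2COOCH2: –C(=O)–O–C with C on the carbonyl side → ester.
  CH(NHCOCH3): pendant –NHC(=O)CH3: N bonded to a carbonyl → amide (not amine).
  CO: –C(=O)– with carbon on both sides → ketone.
  CH2COOCH2: –C(=O)–O–C with C on the carbonyl side → ester.
  CH(OCOCH3): pendant –OC(=O)CH3: an acyloxy group → ester.
  CH(NO2): –NO2 on an sp³ carbon → nitro (the N=O is not a carbonyl).
  CO: –C(=O)– with carbon on both sides → ketone.
  CH(OCOCH3): pendant –OC(=O)CH3: an acyloxy group → ester.
  C6H5: –C6H5 phenyl ring → arene.
No segment is a amine: CH(NHCOCH3) is amide, not amine; CH(NHCOCH3) is amide, not amine; CH(NO2) is nitro, not amine. → 0.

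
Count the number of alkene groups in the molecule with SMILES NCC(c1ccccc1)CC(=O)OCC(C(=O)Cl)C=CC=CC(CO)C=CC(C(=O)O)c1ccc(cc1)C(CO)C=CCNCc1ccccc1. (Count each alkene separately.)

Reading the structure from left to right:
  H2NCH2: –NH2 on an sp³ carbon with no adjacent C=O → amine.
  CH(C6H5): pendant –C6H5: benzene ring → arene.
  CH2COOCH2: –C(=O)–O–C with C on the carbonyl side → ester.
  CH(COCl): pendant –C(=O)X: carbonyl C bonded to C and halogen → acyl halide.
  CH=CH: C=C double bond → alkene.
  CH=CH: C=C double bond → alkene.
  CH(CH2OH): pendant –CH2OH on an sp³ backbone C → alcohol.
  CH=CH: C=C double bond → alkene.
  CH(COOH): pendant –COOH: carbonyl C bonded to C and –OH → carboxylic acid.
  C6H4: para-disubstituted benzene ring → arene.
  CH(CH2OH): pendant –CH2OH on an sp³ backbone C → alcohol.
  CH=CH: C=C double bond → alkene.
  CH2NHCH2: C–N–C with sp³ carbons and no adjacent C=O → amine (secondary).
  C6H5: –C6H5 phenyl ring → arene.
Alkene appears at: CH=CH, CH=CH, CH=CH, CH=CH → 4.

4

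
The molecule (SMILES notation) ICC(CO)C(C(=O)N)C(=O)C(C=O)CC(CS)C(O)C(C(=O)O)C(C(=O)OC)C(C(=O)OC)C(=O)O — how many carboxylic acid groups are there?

2

Taking each segment in turn:
  ICH2: halogen on an sp³ carbon → alkyl halide.
  CH(CH2OH): pendant –CH2OH on an sp³ backbone C → alcohol.
  CH(CONH2): pendant –CONH2: carbonyl C bonded to C and N → amide.
  CO: –C(=O)– with carbon on both sides → ketone.
  CH(CHO): pendant –CHO: carbonyl C bonded to C and H → aldehyde.
  CH(CH2SH): pendant –CH2SH → thiol.
  CH(OH): –OH on an sp³ carbon → alcohol (secondary).
  CH(COOH): pendant –COOH: carbonyl C bonded to C and –OH → carboxylic acid.
  CH(COOCH3): pendant –COOCH3: carbonyl C bonded to C and –OCH3 → ester.
  CH(COOCH3): pendant –COOCH3: carbonyl C bonded to C and –OCH3 → ester.
  COOH: –COOH: carbonyl C bonded to –OH and C → carboxylic acid (the –OH is not a separate alcohol).
Carboxylic acid appears at: CH(COOH), COOH → 2.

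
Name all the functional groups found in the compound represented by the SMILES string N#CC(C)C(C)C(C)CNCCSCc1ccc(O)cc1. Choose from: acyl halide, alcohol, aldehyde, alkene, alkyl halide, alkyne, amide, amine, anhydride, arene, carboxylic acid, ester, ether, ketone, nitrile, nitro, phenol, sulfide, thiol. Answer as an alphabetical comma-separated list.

Working along the chain:
  N≡C: N≡C–: carbon triple-bonded to nitrogen → nitrile.
  CH2NHCH2: C–N–C with sp³ carbons and no adjacent C=O → amine (secondary).
  CH2SCH2: C–S–C linkage → sulfide (thioether).
  C6H4OH: –OH attached directly to an aromatic ring → phenol (not alcohol); the ring itself is an arene.

amine, arene, nitrile, phenol, sulfide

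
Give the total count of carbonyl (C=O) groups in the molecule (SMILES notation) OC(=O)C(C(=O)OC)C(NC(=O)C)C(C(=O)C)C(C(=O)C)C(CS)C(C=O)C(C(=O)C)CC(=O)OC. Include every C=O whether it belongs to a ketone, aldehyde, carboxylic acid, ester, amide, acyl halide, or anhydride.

HOOC: carboxylic acid, 1 C=O (running total 1).
CH(COOCH3): ester, 1 C=O (running total 2).
CH(NHCOCH3): amide, 1 C=O (running total 3).
CH(COCH3): ketone, 1 C=O (running total 4).
CH(COCH3): ketone, 1 C=O (running total 5).
CH(CHO): aldehyde, 1 C=O (running total 6).
CH(COCH3): ketone, 1 C=O (running total 7).
COOCH3: ester, 1 C=O (running total 8).

8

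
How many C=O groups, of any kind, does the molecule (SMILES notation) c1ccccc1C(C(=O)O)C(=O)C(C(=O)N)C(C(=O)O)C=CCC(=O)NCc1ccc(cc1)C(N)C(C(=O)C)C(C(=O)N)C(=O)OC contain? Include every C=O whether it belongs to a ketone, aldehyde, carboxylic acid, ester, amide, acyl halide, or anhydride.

8

CH(COOH): carboxylic acid, 1 C=O (running total 1).
CO: ketone, 1 C=O (running total 2).
CH(CONH2): amide, 1 C=O (running total 3).
CH(COOH): carboxylic acid, 1 C=O (running total 4).
CH2CONHCH2: amide, 1 C=O (running total 5).
CH(COCH3): ketone, 1 C=O (running total 6).
CH(CONH2): amide, 1 C=O (running total 7).
COOCH3: ester, 1 C=O (running total 8).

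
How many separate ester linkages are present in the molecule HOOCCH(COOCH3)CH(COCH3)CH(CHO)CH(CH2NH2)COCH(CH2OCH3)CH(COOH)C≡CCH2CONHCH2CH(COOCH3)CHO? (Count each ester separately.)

2

Taking each segment in turn:
  HOOC: –COOH: carbonyl C bonded to –OH and C → carboxylic acid (the –OH is not a separate alcohol).
  CH(COOCH3): pendant –COOCH3: carbonyl C bonded to C and –OCH3 → ester.
  CH(COCH3): pendant –COCH3: carbonyl C bonded to two carbons → ketone.
  CH(CHO): pendant –CHO: carbonyl C bonded to C and H → aldehyde.
  CH(CH2NH2): pendant –CH2NH2: N on sp³ C, no adjacent C=O → amine.
  CO: –C(=O)– with carbon on both sides → ketone.
  CH(CH2OCH3): pendant –CH2OCH3: C–O–C linkage → ether.
  CH(COOH): pendant –COOH: carbonyl C bonded to C and –OH → carboxylic acid.
  C≡C: C≡C triple bond → alkyne.
  CH2CONHCH2: –C(=O)–N– linkage → amide (the N is not an amine).
  CH(COOCH3): pendant –COOCH3: carbonyl C bonded to C and –OCH3 → ester.
  CHO: terminal –CHO: carbonyl C bonded to H and C → aldehyde.
Ester appears at: CH(COOCH3), CH(COOCH3) → 2.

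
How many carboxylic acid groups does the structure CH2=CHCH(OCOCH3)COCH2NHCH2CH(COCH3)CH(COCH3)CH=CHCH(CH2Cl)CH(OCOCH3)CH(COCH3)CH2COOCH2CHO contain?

0

Taking each segment in turn:
  CH2=CH: C=C double bond → alkene.
  CH(OCOCH3): pendant –OC(=O)CH3: an acyloxy group → ester.
  CO: –C(=O)– with carbon on both sides → ketone.
  CH2NHCH2: C–N–C with sp³ carbons and no adjacent C=O → amine (secondary).
  CH(COCH3): pendant –COCH3: carbonyl C bonded to two carbons → ketone.
  CH(COCH3): pendant –COCH3: carbonyl C bonded to two carbons → ketone.
  CH=CH: C=C double bond → alkene.
  CH(CH2Cl): pendant –CH2X: halogen on sp³ carbon → alkyl halide.
  CH(OCOCH3): pendant –OC(=O)CH3: an acyloxy group → ester.
  CH(COCH3): pendant –COCH3: carbonyl C bonded to two carbons → ketone.
  CH2COOCH2: –C(=O)–O–C with C on the carbonyl side → ester.
  CHO: terminal –CHO: carbonyl C bonded to H and C → aldehyde.
No segment is a carboxylic acid: CH(OCOCH3) is ester, not carboxylic acid; CH(OCOCH3) is ester, not carboxylic acid; CH2COOCH2 is ester, not carboxylic acid. → 0.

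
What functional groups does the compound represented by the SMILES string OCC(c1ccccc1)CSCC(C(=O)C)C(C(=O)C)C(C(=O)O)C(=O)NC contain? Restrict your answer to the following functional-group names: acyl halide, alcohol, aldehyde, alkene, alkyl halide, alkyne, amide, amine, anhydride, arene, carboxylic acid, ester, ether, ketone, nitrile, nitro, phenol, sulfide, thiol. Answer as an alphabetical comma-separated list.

Taking each segment in turn:
  HOCH2: HO– on an sp³ carbon → alcohol.
  CH(C6H5): pendant –C6H5: benzene ring → arene.
  CH2SCH2: C–S–C linkage → sulfide (thioether).
  CH(COCH3): pendant –COCH3: carbonyl C bonded to two carbons → ketone.
  CH(COCH3): pendant –COCH3: carbonyl C bonded to two carbons → ketone.
  CH(COOH): pendant –COOH: carbonyl C bonded to C and –OH → carboxylic acid.
  CONHCH3: –C(=O)NHCH3: carbonyl C bonded to C and to N → amide (the N is not an amine).

alcohol, amide, arene, carboxylic acid, ketone, sulfide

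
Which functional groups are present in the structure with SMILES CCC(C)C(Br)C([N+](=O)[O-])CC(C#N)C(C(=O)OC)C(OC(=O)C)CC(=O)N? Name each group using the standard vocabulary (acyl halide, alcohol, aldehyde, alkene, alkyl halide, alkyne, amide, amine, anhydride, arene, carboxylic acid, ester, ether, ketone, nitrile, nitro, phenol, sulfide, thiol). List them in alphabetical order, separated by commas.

Working along the chain:
  CH(Br): halogen on an sp³ carbon → alkyl halide.
  CH(NO2): –NO2 on an sp³ carbon → nitro (the N=O is not a carbonyl).
  CH(CN): pendant –C≡N: nitrile.
  CH(COOCH3): pendant –COOCH3: carbonyl C bonded to C and –OCH3 → ester.
  CH(OCOCH3): pendant –OC(=O)CH3: an acyloxy group → ester.
  CONH2: –C(=O)NH2: carbonyl C bonded to C and to N → amide (the N is not a separate amine).

alkyl halide, amide, ester, nitrile, nitro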